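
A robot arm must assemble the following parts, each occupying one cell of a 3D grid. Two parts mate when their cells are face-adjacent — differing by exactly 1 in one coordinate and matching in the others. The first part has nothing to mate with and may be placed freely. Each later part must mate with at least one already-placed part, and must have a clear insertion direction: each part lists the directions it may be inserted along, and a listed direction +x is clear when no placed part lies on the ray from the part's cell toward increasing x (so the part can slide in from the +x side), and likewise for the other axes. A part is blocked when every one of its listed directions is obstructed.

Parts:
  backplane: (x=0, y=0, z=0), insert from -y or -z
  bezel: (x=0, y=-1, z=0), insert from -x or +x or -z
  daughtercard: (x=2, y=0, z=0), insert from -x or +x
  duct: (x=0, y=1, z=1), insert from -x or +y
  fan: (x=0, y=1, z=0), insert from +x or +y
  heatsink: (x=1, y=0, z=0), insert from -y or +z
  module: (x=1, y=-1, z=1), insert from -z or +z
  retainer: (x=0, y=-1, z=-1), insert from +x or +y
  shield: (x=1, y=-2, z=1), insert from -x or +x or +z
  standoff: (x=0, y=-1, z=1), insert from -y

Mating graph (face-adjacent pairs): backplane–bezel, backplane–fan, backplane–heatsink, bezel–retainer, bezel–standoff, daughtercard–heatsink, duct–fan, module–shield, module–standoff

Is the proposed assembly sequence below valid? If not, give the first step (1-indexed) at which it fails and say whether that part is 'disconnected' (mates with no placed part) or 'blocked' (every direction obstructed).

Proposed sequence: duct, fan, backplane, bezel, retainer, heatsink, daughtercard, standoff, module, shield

1. duct@(0, 1, 1) [-x clear] — {duct}
2. fan@(0, 1, 0) [+x clear] — {duct, fan}
3. backplane@(0, 0, 0) [-y clear] — {backplane, duct, fan}
4. bezel@(0, -1, 0) [-x clear] — {backplane, bezel, duct, fan}
5. retainer@(0, -1, -1) [+x clear] — {backplane, bezel, duct, fan, retainer}
6. heatsink@(1, 0, 0) [-y clear] — {backplane, bezel, duct, fan, heatsink, retainer}
7. daughtercard@(2, 0, 0) [+x clear] — {backplane, bezel, daughtercard, duct, fan, heatsink, retainer}
8. standoff@(0, -1, 1) [-y clear] — {backplane, bezel, daughtercard, duct, fan, heatsink, retainer, standoff}
9. module@(1, -1, 1) [-z clear] — {backplane, bezel, daughtercard, duct, fan, heatsink, module, retainer, standoff}
10. shield@(1, -2, 1) [-x clear] — {backplane, bezel, daughtercard, duct, fan, heatsink, module, retainer, shield, standoff}

Valid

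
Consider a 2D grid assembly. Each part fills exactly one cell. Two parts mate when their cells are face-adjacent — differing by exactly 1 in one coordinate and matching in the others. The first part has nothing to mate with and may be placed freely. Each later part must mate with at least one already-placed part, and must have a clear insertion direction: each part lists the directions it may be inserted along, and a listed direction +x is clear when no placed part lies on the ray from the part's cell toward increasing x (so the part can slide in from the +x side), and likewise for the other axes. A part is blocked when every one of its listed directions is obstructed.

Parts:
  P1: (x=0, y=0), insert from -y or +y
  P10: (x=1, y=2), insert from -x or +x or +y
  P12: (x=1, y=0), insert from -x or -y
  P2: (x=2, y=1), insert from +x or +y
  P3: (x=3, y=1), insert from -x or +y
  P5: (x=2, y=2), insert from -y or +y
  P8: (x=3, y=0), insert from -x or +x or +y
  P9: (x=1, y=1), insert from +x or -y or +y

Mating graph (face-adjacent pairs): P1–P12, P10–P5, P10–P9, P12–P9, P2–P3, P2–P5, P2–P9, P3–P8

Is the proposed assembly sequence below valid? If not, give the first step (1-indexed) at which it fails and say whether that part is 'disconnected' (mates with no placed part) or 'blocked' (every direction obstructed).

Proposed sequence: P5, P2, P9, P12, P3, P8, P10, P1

1. P5@(2, 2) [-y clear] — {P5}
2. P2@(2, 1) [+x clear] — {P2, P5}
3. P9@(1, 1) [-y clear] — {P2, P5, P9}
4. P12@(1, 0) [-x clear] — {P12, P2, P5, P9}
5. P3@(3, 1) [+y clear] — {P12, P2, P3, P5, P9}
6. P8@(3, 0) [+x clear] — {P12, P2, P3, P5, P8, P9}
7. P10@(1, 2) [-x clear] — {P10, P12, P2, P3, P5, P8, P9}
8. P1@(0, 0) [-y clear] — {P1, P10, P12, P2, P3, P5, P8, P9}

Valid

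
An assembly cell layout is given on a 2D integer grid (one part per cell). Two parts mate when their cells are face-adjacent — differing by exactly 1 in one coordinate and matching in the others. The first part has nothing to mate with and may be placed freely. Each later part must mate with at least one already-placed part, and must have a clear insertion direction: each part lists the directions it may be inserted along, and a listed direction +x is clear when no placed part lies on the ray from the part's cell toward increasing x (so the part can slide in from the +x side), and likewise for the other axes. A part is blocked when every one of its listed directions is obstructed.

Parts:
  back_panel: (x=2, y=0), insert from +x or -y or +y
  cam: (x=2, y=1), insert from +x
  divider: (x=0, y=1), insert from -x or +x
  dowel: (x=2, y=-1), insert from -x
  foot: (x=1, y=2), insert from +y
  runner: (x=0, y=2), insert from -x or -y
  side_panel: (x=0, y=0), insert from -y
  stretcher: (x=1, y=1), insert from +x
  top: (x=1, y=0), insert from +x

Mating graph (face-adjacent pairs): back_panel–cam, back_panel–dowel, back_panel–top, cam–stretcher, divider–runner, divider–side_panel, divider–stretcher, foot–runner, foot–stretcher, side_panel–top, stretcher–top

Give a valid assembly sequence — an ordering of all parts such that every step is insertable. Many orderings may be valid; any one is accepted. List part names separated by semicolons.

1. runner@(0, 2) [-x clear] — {runner}
2. foot@(1, 2) [+y clear] — {foot, runner}
3. stretcher@(1, 1) [+x clear] — {foot, runner, stretcher}
4. cam@(2, 1) [+x clear] — {cam, foot, runner, stretcher}
5. top@(1, 0) [+x clear] — {cam, foot, runner, stretcher, top}
6. back_panel@(2, 0) [+x clear] — {back_panel, cam, foot, runner, stretcher, top}
7. dowel@(2, -1) [-x clear] — {back_panel, cam, dowel, foot, runner, stretcher, top}
8. divider@(0, 1) [-x clear] — {back_panel, cam, divider, dowel, foot, runner, stretcher, top}
9. side_panel@(0, 0) [-y clear] — {back_panel, cam, divider, dowel, foot, runner, side_panel, stretcher, top}

runner; foot; stretcher; cam; top; back_panel; dowel; divider; side_panel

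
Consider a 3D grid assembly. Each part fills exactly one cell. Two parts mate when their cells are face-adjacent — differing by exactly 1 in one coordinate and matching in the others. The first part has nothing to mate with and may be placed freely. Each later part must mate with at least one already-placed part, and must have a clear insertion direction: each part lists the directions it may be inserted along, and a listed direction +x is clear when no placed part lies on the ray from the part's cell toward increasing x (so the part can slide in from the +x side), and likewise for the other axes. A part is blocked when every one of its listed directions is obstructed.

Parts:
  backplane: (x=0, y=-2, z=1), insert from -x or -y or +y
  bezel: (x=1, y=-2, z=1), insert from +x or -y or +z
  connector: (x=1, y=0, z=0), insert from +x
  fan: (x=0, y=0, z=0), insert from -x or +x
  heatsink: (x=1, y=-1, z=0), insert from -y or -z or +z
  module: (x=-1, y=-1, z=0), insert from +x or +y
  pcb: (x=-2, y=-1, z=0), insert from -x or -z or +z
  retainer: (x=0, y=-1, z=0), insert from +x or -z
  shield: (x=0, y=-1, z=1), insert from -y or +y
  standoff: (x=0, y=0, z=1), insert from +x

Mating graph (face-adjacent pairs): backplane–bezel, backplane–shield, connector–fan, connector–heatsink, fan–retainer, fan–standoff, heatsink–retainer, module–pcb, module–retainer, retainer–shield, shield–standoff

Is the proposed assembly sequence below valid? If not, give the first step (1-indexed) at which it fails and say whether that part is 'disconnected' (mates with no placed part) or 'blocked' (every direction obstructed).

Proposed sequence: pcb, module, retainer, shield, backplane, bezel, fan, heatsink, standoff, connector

Valid

1. pcb@(-2, -1, 0) [-x clear] — {pcb}
2. module@(-1, -1, 0) [+x clear] — {module, pcb}
3. retainer@(0, -1, 0) [+x clear] — {module, pcb, retainer}
4. shield@(0, -1, 1) [-y clear] — {module, pcb, retainer, shield}
5. backplane@(0, -2, 1) [-x clear] — {backplane, module, pcb, retainer, shield}
6. bezel@(1, -2, 1) [+x clear] — {backplane, bezel, module, pcb, retainer, shield}
7. fan@(0, 0, 0) [-x clear] — {backplane, bezel, fan, module, pcb, retainer, shield}
8. heatsink@(1, -1, 0) [-y clear] — {backplane, bezel, fan, heatsink, module, pcb, retainer, shield}
9. standoff@(0, 0, 1) [+x clear] — {backplane, bezel, fan, heatsink, module, pcb, retainer, shield, standoff}
10. connector@(1, 0, 0) [+x clear] — {backplane, bezel, connector, fan, heatsink, module, pcb, retainer, shield, standoff}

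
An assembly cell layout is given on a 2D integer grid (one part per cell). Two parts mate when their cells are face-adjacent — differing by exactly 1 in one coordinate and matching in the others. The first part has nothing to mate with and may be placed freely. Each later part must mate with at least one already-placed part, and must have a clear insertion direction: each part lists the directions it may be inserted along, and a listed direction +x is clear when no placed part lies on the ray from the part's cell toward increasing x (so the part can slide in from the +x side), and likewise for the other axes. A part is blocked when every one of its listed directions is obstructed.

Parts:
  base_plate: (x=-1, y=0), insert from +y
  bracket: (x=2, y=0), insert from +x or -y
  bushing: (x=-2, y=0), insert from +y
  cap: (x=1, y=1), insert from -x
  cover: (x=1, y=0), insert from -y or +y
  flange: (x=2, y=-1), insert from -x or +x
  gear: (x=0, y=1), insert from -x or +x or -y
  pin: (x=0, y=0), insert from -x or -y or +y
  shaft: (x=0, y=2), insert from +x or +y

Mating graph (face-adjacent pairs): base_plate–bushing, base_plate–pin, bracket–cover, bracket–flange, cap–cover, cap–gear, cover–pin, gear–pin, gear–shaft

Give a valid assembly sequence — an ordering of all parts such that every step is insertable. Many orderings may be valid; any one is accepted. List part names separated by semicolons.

1. base_plate@(-1, 0) [+y clear] — {base_plate}
2. pin@(0, 0) [-y clear] — {base_plate, pin}
3. bushing@(-2, 0) [+y clear] — {base_plate, bushing, pin}
4. cover@(1, 0) [-y clear] — {base_plate, bushing, cover, pin}
5. cap@(1, 1) [-x clear] — {base_plate, bushing, cap, cover, pin}
6. bracket@(2, 0) [+x clear] — {base_plate, bracket, bushing, cap, cover, pin}
7. flange@(2, -1) [-x clear] — {base_plate, bracket, bushing, cap, cover, flange, pin}
8. gear@(0, 1) [-x clear] — {base_plate, bracket, bushing, cap, cover, flange, gear, pin}
9. shaft@(0, 2) [+x clear] — {base_plate, bracket, bushing, cap, cover, flange, gear, pin, shaft}

base_plate; pin; bushing; cover; cap; bracket; flange; gear; shaft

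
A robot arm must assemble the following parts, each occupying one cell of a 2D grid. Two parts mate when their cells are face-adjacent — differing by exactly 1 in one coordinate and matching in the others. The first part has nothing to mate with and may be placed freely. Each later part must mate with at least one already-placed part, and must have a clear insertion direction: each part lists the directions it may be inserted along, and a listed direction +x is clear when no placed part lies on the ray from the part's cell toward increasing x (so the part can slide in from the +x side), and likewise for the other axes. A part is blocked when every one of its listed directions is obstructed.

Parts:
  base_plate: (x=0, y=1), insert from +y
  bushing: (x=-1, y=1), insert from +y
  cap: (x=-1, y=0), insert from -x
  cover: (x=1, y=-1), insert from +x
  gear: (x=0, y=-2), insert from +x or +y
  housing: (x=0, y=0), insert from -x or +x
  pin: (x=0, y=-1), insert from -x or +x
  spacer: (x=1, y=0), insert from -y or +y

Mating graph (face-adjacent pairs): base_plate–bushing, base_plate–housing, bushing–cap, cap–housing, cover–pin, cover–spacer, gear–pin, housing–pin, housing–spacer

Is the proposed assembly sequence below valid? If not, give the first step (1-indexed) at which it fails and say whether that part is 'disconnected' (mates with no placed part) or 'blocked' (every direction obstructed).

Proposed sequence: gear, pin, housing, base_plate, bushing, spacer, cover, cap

Valid

1. gear@(0, -2) [+x clear] — {gear}
2. pin@(0, -1) [-x clear] — {gear, pin}
3. housing@(0, 0) [-x clear] — {gear, housing, pin}
4. base_plate@(0, 1) [+y clear] — {base_plate, gear, housing, pin}
5. bushing@(-1, 1) [+y clear] — {base_plate, bushing, gear, housing, pin}
6. spacer@(1, 0) [-y clear] — {base_plate, bushing, gear, housing, pin, spacer}
7. cover@(1, -1) [+x clear] — {base_plate, bushing, cover, gear, housing, pin, spacer}
8. cap@(-1, 0) [-x clear] — {base_plate, bushing, cap, cover, gear, housing, pin, spacer}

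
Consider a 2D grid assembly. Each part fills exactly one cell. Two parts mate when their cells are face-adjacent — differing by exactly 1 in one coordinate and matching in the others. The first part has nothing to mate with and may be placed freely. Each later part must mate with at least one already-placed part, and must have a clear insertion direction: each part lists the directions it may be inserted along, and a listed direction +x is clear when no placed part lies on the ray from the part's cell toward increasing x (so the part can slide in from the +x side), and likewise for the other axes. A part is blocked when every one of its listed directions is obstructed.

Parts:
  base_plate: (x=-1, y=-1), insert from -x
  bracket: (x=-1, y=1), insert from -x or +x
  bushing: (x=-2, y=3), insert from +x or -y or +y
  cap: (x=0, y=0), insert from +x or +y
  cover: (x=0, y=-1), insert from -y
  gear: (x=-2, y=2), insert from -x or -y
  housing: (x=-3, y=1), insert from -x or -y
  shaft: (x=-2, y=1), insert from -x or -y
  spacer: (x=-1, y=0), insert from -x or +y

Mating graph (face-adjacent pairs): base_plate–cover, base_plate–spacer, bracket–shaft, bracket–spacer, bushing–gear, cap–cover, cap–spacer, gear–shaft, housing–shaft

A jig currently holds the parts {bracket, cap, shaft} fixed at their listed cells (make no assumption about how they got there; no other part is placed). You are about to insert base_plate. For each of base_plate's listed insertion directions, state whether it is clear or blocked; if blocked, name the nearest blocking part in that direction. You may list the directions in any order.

-x: ray from base_plate(-1, -1) has no placed part ⇒ clear

-x: clear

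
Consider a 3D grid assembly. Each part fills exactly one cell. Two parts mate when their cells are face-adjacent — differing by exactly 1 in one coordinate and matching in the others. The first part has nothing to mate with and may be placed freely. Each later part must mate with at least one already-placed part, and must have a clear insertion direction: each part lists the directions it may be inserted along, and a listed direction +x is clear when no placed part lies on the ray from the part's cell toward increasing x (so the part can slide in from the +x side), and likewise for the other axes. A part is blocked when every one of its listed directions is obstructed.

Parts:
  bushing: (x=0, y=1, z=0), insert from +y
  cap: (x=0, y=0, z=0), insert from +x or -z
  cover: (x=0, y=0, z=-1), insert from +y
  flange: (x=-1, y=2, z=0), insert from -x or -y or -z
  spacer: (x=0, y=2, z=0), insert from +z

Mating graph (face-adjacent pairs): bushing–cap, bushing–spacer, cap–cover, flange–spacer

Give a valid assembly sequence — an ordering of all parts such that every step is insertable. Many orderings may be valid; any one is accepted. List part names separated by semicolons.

cap; cover; bushing; spacer; flange

1. cap@(0, 0, 0) [+x clear] — {cap}
2. cover@(0, 0, -1) [+y clear] — {cap, cover}
3. bushing@(0, 1, 0) [+y clear] — {bushing, cap, cover}
4. spacer@(0, 2, 0) [+z clear] — {bushing, cap, cover, spacer}
5. flange@(-1, 2, 0) [-x clear] — {bushing, cap, cover, flange, spacer}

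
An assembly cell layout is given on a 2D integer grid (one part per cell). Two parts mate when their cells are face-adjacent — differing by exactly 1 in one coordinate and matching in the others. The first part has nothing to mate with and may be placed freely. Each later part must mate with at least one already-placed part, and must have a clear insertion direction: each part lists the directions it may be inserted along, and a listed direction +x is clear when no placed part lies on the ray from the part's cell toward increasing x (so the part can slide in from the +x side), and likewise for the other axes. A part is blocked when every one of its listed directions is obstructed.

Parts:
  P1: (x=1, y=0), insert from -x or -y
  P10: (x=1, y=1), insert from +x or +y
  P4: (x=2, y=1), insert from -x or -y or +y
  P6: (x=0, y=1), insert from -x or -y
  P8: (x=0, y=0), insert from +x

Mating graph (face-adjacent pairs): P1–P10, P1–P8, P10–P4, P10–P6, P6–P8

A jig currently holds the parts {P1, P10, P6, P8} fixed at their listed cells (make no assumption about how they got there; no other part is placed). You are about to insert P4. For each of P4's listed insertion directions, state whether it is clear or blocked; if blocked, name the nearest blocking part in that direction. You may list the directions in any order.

+y: clear; -x: blocked by P10; -y: clear

-x: nearest on ray is P10@(1, 1) ⇒ blocked
-y: ray from P4(2, 1) has no placed part ⇒ clear
+y: ray from P4(2, 1) has no placed part ⇒ clear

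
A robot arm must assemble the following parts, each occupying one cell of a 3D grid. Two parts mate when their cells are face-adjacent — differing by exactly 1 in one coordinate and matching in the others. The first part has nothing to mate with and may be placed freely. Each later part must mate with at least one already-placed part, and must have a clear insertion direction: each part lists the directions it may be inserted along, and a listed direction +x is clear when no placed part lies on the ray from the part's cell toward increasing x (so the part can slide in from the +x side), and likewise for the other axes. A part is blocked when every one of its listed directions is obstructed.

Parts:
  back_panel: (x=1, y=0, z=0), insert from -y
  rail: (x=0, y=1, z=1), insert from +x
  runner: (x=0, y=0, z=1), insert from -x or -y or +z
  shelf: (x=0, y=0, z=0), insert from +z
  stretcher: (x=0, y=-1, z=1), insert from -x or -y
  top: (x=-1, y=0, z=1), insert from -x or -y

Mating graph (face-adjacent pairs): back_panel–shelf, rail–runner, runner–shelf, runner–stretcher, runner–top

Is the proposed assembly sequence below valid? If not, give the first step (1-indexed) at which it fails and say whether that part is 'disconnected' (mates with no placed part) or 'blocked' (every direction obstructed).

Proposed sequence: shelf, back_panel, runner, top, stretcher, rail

1. shelf@(0, 0, 0) [+z clear] — {shelf}
2. back_panel@(1, 0, 0) [-y clear] — {back_panel, shelf}
3. runner@(0, 0, 1) [-x clear] — {back_panel, runner, shelf}
4. top@(-1, 0, 1) [-x clear] — {back_panel, runner, shelf, top}
5. stretcher@(0, -1, 1) [-x clear] — {back_panel, runner, shelf, stretcher, top}
6. rail@(0, 1, 1) [+x clear] — {back_panel, rail, runner, shelf, stretcher, top}

Valid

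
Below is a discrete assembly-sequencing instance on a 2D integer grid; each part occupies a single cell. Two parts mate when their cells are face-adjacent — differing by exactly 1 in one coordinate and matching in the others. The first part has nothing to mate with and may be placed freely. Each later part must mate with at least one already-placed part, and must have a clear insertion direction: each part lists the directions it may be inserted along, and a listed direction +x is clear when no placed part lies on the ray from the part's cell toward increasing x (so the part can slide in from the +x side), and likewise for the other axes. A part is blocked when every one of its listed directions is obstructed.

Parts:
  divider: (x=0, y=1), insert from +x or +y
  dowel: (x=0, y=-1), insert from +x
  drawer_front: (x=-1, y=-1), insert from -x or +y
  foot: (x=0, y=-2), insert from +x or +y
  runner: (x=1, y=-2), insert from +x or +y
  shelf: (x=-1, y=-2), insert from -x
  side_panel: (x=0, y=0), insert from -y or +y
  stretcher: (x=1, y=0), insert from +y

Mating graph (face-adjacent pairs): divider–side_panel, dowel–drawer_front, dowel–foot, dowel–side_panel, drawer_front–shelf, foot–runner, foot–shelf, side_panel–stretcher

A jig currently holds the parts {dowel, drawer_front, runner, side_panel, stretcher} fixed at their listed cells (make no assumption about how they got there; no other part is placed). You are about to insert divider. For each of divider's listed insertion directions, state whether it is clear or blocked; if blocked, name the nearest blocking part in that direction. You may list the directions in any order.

+x: clear; +y: clear

+x: ray from divider(0, 1) has no placed part ⇒ clear
+y: ray from divider(0, 1) has no placed part ⇒ clear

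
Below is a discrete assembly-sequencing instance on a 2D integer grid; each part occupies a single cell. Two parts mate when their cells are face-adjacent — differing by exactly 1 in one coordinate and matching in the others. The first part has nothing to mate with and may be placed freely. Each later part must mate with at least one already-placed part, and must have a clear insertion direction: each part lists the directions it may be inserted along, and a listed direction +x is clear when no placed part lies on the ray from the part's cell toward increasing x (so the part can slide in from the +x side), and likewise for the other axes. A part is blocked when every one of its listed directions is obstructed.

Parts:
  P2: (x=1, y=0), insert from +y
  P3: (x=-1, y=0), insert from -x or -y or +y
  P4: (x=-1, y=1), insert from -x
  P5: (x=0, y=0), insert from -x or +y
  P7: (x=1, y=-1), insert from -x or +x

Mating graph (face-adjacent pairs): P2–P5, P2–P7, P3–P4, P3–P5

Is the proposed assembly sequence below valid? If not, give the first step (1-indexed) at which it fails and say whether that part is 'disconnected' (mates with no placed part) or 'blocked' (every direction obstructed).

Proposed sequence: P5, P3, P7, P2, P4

Invalid at step 3 (disconnected)

1. P5@(0, 0) [-x clear] — {P5}
2. P3@(-1, 0) [-x clear] — {P3, P5}
3. P7@(1, -1) — no placed neighbour ⇒ disconnected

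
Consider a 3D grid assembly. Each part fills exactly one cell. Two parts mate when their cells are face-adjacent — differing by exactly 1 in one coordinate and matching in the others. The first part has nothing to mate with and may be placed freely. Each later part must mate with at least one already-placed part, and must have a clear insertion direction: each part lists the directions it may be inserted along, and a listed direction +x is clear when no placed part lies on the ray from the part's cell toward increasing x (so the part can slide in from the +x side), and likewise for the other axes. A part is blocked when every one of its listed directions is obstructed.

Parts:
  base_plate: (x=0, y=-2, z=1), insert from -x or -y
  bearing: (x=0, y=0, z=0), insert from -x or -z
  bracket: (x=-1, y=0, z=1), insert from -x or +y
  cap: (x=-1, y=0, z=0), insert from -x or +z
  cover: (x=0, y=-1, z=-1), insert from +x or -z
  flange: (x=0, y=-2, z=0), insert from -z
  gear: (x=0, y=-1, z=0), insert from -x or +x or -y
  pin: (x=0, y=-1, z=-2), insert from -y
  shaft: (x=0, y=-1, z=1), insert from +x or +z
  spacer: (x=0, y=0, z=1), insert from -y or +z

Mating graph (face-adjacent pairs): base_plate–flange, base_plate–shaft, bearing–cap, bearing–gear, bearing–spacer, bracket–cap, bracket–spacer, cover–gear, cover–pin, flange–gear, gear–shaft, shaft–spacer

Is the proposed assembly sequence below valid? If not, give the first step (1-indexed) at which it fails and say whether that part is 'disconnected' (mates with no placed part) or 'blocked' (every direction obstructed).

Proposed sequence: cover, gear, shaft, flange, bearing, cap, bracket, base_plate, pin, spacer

1. cover@(0, -1, -1) [+x clear] — {cover}
2. gear@(0, -1, 0) [-x clear] — {cover, gear}
3. shaft@(0, -1, 1) [+x clear] — {cover, gear, shaft}
4. flange@(0, -2, 0) [-z clear] — {cover, flange, gear, shaft}
5. bearing@(0, 0, 0) [-x clear] — {bearing, cover, flange, gear, shaft}
6. cap@(-1, 0, 0) [-x clear] — {bearing, cap, cover, flange, gear, shaft}
7. bracket@(-1, 0, 1) [-x clear] — {bearing, bracket, cap, cover, flange, gear, shaft}
8. base_plate@(0, -2, 1) [-x clear] — {base_plate, bearing, bracket, cap, cover, flange, gear, shaft}
9. pin@(0, -1, -2) [-y clear] — {base_plate, bearing, bracket, cap, cover, flange, gear, pin, shaft}
10. spacer@(0, 0, 1) [+z clear] — {base_plate, bearing, bracket, cap, cover, flange, gear, pin, shaft, spacer}

Valid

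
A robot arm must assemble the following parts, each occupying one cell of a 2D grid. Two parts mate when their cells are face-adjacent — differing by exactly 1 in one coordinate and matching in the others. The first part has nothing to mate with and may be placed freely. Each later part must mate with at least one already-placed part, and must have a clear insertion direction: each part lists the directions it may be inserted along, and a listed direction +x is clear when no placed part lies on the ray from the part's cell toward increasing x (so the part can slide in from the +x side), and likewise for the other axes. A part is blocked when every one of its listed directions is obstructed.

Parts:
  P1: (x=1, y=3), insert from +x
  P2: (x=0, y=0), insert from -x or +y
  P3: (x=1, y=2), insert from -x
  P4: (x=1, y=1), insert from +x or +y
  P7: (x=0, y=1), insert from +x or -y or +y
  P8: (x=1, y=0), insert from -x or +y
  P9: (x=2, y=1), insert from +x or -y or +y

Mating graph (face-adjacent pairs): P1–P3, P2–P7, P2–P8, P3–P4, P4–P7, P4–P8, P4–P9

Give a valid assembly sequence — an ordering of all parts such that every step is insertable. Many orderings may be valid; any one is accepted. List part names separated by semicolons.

1. P3@(1, 2) [-x clear] — {P3}
2. P4@(1, 1) [+x clear] — {P3, P4}
3. P9@(2, 1) [+x clear] — {P3, P4, P9}
4. P8@(1, 0) [-x clear] — {P3, P4, P8, P9}
5. P2@(0, 0) [-x clear] — {P2, P3, P4, P8, P9}
6. P7@(0, 1) [+y clear] — {P2, P3, P4, P7, P8, P9}
7. P1@(1, 3) [+x clear] — {P1, P2, P3, P4, P7, P8, P9}

P3; P4; P9; P8; P2; P7; P1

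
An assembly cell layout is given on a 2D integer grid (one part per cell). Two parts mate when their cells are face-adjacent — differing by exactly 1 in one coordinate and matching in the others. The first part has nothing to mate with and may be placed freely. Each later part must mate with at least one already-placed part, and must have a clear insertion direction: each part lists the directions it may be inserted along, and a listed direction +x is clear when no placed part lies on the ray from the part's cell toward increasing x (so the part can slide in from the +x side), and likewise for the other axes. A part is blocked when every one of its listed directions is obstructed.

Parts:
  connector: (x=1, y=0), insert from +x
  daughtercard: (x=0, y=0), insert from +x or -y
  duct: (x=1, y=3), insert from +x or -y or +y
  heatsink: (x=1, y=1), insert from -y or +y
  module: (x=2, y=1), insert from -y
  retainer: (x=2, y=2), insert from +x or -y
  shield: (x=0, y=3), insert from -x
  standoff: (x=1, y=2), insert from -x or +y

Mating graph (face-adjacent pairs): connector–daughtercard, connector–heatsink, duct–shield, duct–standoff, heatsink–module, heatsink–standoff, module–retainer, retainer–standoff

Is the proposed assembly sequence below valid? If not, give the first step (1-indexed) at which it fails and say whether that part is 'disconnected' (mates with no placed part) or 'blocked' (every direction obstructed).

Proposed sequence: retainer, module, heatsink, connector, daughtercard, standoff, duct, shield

Valid

1. retainer@(2, 2) [+x clear] — {retainer}
2. module@(2, 1) [-y clear] — {module, retainer}
3. heatsink@(1, 1) [-y clear] — {heatsink, module, retainer}
4. connector@(1, 0) [+x clear] — {connector, heatsink, module, retainer}
5. daughtercard@(0, 0) [-y clear] — {connector, daughtercard, heatsink, module, retainer}
6. standoff@(1, 2) [-x clear] — {connector, daughtercard, heatsink, module, retainer, standoff}
7. duct@(1, 3) [+x clear] — {connector, daughtercard, duct, heatsink, module, retainer, standoff}
8. shield@(0, 3) [-x clear] — {connector, daughtercard, duct, heatsink, module, retainer, shield, standoff}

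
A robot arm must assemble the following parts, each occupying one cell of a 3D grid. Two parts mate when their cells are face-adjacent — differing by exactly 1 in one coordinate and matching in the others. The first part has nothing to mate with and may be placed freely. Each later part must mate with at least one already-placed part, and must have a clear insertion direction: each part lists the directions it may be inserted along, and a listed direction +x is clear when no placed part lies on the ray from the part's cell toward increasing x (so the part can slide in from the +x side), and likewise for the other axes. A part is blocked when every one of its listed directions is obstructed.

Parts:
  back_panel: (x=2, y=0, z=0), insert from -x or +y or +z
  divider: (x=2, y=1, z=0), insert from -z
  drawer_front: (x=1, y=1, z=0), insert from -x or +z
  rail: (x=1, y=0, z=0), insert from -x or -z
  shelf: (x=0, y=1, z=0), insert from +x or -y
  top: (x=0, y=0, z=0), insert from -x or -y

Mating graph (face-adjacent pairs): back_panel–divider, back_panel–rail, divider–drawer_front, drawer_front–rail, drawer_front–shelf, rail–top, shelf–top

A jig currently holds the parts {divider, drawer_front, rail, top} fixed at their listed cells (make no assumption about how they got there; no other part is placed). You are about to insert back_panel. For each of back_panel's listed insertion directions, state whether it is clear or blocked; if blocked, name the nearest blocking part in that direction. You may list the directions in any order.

-x: nearest on ray is rail@(1, 0, 0) ⇒ blocked
+y: nearest on ray is divider@(2, 1, 0) ⇒ blocked
+z: ray from back_panel(2, 0, 0) has no placed part ⇒ clear

+y: blocked by divider; +z: clear; -x: blocked by rail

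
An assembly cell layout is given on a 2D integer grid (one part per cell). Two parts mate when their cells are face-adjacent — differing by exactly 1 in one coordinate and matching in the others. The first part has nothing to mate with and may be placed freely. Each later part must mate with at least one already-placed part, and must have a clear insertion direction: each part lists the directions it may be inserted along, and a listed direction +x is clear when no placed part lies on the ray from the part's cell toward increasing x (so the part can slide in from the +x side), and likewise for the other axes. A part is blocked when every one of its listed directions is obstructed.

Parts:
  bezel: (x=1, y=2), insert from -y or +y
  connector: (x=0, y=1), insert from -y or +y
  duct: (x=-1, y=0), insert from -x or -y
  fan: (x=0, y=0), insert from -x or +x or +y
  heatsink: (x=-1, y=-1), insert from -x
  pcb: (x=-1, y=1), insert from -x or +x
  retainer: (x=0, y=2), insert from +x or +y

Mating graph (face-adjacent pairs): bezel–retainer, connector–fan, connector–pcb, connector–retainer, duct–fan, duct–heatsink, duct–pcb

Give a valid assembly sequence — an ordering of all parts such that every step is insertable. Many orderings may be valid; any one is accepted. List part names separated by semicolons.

1. duct@(-1, 0) [-x clear] — {duct}
2. fan@(0, 0) [+x clear] — {duct, fan}
3. connector@(0, 1) [+y clear] — {connector, duct, fan}
4. heatsink@(-1, -1) [-x clear] — {connector, duct, fan, heatsink}
5. pcb@(-1, 1) [-x clear] — {connector, duct, fan, heatsink, pcb}
6. retainer@(0, 2) [+x clear] — {connector, duct, fan, heatsink, pcb, retainer}
7. bezel@(1, 2) [-y clear] — {bezel, connector, duct, fan, heatsink, pcb, retainer}

duct; fan; connector; heatsink; pcb; retainer; bezel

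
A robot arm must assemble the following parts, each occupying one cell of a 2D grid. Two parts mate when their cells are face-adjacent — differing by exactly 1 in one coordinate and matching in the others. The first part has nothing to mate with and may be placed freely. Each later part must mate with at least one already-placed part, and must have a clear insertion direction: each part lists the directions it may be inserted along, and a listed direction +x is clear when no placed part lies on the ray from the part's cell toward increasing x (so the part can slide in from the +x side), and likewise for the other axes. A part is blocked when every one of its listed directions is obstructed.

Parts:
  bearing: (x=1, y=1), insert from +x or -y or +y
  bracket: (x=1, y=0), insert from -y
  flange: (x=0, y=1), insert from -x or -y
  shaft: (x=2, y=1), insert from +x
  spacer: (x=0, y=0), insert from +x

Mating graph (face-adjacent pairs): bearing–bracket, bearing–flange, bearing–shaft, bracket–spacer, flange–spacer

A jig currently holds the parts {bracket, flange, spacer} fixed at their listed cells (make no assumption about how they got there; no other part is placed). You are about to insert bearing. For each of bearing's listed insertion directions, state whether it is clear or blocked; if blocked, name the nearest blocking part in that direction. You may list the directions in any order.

+x: clear; +y: clear; -y: blocked by bracket

+x: ray from bearing(1, 1) has no placed part ⇒ clear
-y: nearest on ray is bracket@(1, 0) ⇒ blocked
+y: ray from bearing(1, 1) has no placed part ⇒ clear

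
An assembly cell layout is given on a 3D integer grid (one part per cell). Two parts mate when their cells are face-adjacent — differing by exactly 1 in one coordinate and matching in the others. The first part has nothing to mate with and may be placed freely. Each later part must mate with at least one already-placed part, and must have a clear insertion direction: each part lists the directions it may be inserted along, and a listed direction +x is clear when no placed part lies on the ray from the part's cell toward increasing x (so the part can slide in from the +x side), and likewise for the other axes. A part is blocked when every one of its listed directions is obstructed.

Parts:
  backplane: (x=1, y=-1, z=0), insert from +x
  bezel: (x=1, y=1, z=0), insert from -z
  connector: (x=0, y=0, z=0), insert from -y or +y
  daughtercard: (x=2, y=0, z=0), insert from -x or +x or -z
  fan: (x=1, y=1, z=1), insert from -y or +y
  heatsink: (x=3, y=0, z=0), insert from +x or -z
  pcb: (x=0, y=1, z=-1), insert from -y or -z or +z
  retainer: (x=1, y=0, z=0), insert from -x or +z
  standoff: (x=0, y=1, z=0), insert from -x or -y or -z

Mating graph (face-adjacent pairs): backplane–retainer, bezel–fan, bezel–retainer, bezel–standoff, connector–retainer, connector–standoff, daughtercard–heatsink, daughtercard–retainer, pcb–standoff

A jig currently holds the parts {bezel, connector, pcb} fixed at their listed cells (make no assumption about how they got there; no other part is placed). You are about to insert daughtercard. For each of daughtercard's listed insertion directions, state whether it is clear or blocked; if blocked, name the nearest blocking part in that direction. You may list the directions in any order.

-x: nearest on ray is connector@(0, 0, 0) ⇒ blocked
+x: ray from daughtercard(2, 0, 0) has no placed part ⇒ clear
-z: ray from daughtercard(2, 0, 0) has no placed part ⇒ clear

+x: clear; -x: blocked by connector; -z: clear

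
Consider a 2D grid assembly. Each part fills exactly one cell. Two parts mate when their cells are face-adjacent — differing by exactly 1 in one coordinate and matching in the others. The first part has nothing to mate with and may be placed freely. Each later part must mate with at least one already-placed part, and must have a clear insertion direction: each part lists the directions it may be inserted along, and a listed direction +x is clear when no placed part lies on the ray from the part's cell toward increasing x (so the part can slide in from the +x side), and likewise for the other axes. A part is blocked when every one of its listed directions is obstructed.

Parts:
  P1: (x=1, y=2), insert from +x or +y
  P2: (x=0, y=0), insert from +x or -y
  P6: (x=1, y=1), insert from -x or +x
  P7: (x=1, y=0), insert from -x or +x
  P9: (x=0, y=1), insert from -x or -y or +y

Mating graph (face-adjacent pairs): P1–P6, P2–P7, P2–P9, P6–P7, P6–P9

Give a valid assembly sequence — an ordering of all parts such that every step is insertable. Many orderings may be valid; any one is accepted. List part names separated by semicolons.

P6; P1; P9; P2; P7

1. P6@(1, 1) [-x clear] — {P6}
2. P1@(1, 2) [+x clear] — {P1, P6}
3. P9@(0, 1) [-x clear] — {P1, P6, P9}
4. P2@(0, 0) [+x clear] — {P1, P2, P6, P9}
5. P7@(1, 0) [+x clear] — {P1, P2, P6, P7, P9}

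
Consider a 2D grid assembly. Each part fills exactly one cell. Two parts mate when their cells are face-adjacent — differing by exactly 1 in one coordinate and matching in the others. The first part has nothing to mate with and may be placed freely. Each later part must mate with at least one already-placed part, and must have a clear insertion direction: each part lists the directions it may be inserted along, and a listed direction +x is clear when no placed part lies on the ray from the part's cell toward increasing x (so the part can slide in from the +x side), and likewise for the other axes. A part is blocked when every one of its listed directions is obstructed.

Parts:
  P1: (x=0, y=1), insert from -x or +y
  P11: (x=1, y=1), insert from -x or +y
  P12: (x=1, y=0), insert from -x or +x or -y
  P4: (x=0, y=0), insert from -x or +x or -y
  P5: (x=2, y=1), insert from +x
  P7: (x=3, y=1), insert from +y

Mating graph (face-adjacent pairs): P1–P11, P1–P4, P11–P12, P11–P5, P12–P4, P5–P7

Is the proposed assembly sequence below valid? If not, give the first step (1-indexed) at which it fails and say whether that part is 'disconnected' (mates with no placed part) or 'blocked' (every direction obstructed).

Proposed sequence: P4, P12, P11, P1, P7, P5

1. P4@(0, 0) [-x clear] — {P4}
2. P12@(1, 0) [+x clear] — {P12, P4}
3. P11@(1, 1) [-x clear] — {P11, P12, P4}
4. P1@(0, 1) [-x clear] — {P1, P11, P12, P4}
5. P7@(3, 1) — no placed neighbour ⇒ disconnected

Invalid at step 5 (disconnected)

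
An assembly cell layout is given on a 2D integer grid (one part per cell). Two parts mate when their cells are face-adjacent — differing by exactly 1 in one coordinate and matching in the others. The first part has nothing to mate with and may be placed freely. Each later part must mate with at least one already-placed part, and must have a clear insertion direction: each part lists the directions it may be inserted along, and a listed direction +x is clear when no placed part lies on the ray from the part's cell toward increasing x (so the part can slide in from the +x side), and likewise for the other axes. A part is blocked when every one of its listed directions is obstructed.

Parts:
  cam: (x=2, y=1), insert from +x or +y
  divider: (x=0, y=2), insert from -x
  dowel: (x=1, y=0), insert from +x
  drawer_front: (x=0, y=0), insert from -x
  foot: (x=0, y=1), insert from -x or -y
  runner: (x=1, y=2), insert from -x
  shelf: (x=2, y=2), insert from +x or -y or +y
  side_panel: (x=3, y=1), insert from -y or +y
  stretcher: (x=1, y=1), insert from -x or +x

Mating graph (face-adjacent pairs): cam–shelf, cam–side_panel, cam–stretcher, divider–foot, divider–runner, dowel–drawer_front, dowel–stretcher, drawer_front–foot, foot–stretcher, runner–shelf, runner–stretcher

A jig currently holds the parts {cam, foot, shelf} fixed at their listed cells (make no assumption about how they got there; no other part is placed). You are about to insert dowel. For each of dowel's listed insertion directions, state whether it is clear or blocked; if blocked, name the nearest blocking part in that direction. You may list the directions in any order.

+x: clear

+x: ray from dowel(1, 0) has no placed part ⇒ clear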